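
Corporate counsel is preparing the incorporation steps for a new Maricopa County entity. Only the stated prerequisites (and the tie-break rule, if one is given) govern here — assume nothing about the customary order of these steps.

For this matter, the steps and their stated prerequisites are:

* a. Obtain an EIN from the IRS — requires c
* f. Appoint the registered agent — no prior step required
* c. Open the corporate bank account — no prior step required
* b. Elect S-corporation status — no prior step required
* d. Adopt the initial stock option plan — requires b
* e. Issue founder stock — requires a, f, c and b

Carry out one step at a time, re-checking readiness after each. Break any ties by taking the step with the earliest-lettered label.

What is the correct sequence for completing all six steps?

b, c, a, d, f, e

b, c and f have no prerequisites; b has the earlier label, so b is first.
d now also ready, so the ready set is {c, d, f}; c has the earlier label → c.
a now also ready, so the ready set is {a, d, f}; a has the earlier label → a.
Ready: d and f. d has the earlier label → d.
Next only f has its prerequisites met → f.
Next only e has its prerequisites met → e.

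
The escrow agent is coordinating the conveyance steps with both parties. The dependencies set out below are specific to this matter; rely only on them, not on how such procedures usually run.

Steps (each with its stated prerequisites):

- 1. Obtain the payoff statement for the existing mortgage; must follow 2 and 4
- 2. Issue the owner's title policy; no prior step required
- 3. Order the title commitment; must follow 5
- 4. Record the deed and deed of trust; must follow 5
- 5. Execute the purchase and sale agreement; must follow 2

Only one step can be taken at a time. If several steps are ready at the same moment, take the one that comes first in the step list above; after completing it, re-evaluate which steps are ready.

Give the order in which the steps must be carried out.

2, 5, 3, 4, 1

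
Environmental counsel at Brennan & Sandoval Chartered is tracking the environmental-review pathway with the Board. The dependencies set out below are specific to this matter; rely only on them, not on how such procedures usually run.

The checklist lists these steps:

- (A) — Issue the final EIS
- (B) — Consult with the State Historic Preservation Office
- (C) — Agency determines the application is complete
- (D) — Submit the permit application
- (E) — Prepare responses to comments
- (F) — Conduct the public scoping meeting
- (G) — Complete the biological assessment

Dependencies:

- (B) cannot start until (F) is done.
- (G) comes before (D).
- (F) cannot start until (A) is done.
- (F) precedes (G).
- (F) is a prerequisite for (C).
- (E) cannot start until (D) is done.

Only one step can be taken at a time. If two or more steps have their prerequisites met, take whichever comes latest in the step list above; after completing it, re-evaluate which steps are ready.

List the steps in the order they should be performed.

(A), (F), (G), (D), (E), (C), (B)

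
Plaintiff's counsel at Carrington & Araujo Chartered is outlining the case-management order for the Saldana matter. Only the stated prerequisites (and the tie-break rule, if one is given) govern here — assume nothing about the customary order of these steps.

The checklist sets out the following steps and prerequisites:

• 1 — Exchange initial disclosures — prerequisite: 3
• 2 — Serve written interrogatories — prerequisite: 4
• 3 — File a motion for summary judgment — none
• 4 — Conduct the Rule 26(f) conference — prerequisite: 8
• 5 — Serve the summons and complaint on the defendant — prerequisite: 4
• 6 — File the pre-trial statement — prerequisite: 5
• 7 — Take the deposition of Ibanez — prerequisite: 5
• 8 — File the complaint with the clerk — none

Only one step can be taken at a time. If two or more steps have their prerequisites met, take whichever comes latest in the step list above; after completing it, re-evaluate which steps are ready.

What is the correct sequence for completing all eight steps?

8 → 4 → 5 → 7 → 6 → 3 → 2 → 1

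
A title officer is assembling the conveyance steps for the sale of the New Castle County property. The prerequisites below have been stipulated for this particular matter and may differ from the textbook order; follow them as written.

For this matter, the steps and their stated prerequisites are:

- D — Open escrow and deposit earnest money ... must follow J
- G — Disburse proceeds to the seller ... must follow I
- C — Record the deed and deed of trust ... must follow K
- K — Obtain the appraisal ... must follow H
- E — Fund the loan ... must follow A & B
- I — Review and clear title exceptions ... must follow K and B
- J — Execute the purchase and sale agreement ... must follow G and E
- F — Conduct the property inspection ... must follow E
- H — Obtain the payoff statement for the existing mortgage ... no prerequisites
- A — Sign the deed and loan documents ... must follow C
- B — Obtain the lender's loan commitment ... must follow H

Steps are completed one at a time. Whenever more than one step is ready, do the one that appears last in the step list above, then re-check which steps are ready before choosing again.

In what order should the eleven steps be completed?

H → B → K → I → C → A → E → F → G → J → D

Only H has no prerequisites, so it is first.
Now B and K have their prerequisites met. B is listed later, so B next.
K is the only step now ready → K.
Now I and C have their prerequisites met. I is listed later, so I next.
G now also ready, so the ready set is {C, G}; C is listed later → C.
Ready: A and G. A is listed later → A.
Ready: E and G. E is listed later → E.
F now also ready, so the ready set is {F, G}; F is listed later → F.
G needed I, now all done → G.
J needed E and G, now all done → J.
D needed J, now all done → D.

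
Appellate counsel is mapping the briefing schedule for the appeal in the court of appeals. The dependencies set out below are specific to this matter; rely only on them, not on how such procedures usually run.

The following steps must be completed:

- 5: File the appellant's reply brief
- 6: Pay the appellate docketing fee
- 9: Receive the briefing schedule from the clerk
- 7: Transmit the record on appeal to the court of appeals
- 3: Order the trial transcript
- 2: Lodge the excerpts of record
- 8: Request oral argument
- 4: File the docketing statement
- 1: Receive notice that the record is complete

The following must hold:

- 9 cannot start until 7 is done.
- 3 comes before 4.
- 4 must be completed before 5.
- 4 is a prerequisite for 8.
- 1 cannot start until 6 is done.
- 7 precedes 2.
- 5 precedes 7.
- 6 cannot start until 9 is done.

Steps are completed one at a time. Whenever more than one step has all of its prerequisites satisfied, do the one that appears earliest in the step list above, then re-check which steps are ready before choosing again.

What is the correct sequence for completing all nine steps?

3, 4, 5, 7, 9, 6, 2, 8, 1

3 has no prerequisites → 3 first.
4 needed 3, now all done → 4.
Ready: 5 and 8. 5 is listed earlier → 5.
7 now also ready, so the ready set is {7, 8}; 7 is listed earlier → 7.
Ready: 9, 2 and 8. 9 is listed earlier → 9.
6 now also ready, so the ready set is {6, 2, 8}; 6 is listed earlier → 6.
1 now also ready, so the ready set is {2, 8, 1}; 2 is listed earlier → 2.
8 and 1 are both available; 8 is listed earlier → 8.
That leaves 1 as the only ready step → 1.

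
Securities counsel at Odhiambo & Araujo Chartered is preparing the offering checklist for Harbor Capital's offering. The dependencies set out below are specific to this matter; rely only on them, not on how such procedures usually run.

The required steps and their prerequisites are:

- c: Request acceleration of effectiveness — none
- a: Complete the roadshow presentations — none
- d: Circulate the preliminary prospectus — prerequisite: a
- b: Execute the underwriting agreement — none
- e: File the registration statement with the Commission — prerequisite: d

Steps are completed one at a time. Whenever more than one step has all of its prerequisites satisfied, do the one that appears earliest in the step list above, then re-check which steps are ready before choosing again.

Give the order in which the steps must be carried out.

Nothing is required for c, a and b. c is listed earlier → c first.
Ready: a and b. a is listed earlier → a.
d now also ready, so the ready set is {d, b}; d is listed earlier → d.
e now also ready, so the ready set is {b, e}; b is listed earlier → b.
That leaves e as the only ready step → e.

c, a, d, b, e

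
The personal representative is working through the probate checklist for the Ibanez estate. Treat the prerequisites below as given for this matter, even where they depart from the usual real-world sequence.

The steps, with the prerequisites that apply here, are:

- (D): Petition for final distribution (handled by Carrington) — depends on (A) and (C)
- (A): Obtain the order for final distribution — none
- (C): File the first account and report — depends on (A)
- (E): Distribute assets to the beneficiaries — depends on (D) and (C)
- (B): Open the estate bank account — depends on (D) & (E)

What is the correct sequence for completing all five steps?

(A), (C), (D), (E), (B)

Only (A) has no prerequisites, so it is first.
(C) needed (A), now all done → (C).
(D) needed (A) and (C), now all done → (D).
(E) needed (D) and (C), now all done → (E).
(B) needed (D) and (E), now all done → (B).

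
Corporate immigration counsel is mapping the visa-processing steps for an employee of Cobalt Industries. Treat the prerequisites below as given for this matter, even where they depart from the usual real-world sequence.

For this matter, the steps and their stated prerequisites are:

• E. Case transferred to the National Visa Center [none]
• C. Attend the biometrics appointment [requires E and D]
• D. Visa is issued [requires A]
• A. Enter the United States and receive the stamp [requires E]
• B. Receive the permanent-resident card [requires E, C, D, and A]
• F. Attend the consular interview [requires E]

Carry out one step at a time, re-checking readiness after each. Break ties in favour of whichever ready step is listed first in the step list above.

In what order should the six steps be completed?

E is the only step with nothing outstanding, so it goes first.
Ready: A and F. A is listed earlier → A.
D and F are both available; D is listed earlier → D.
Now C and F have their prerequisites met. C is listed earlier, so C next.
B and F are both available; B is listed earlier → B.
F needed E, now all done → F.

E, A, D, C, B, F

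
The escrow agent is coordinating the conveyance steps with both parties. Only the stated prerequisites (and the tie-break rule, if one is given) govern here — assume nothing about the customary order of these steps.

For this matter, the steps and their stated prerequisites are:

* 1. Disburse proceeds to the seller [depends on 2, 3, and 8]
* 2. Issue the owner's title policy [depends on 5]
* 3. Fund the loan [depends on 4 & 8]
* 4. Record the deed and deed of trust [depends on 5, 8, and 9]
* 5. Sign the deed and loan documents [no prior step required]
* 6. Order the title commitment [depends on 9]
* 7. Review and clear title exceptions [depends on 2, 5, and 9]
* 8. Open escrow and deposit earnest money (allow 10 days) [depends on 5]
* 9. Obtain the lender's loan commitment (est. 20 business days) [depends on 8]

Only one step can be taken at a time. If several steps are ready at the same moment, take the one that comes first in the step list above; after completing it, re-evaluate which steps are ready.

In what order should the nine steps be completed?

5 2 8 9 4 3 1 6 7

Only 5 has no prerequisites, so it is first.
Ready: 2 and 8. 2 is listed earlier → 2.
Next only 8 has its prerequisites met → 8.
9 needed 8, now all done → 9.
4, 6 and 7 are all available; 4 is listed earlier → 4.
Ready: 3, 6 and 7. 3 is listed earlier → 3.
1 now also ready, so the ready set is {1, 6, 7}; 1 is listed earlier → 1.
Now 6 and 7 have their prerequisites met. 6 is listed earlier, so 6 next.
That leaves 7 as the only ready step → 7.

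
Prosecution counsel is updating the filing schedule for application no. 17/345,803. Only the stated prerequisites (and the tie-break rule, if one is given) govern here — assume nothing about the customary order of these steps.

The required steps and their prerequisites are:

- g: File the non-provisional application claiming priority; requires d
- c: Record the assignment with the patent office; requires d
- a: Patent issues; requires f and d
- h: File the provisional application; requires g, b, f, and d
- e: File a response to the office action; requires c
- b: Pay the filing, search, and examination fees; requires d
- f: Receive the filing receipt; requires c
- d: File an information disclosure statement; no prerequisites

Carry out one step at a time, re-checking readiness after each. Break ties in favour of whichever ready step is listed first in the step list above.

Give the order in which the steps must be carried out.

d is the only step with nothing outstanding, so it goes first.
Ready: g, c and b. g is listed earlier → g.
Ready: c and b. c is listed earlier → c.
e, b and f are all available; e is listed earlier → e.
b and f are both available; b is listed earlier → b.
f needed c, now all done → f.
Now a and h have their prerequisites met. a is listed earlier, so a next.
h needed g, b, f and d, now all done → h.

d g c e b f a h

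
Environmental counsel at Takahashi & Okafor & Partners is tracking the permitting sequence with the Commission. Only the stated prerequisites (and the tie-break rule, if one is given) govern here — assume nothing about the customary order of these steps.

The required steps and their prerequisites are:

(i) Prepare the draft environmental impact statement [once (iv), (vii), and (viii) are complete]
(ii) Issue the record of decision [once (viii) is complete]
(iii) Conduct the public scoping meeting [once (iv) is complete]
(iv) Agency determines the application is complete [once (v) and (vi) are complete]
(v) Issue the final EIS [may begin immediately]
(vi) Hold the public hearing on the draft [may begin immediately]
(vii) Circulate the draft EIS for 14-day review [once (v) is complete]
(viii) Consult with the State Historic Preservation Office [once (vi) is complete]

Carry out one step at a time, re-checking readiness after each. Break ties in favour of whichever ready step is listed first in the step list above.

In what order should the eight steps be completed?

(v) → (vi) → (iv) → (iii) → (vii) → (viii) → (i) → (ii)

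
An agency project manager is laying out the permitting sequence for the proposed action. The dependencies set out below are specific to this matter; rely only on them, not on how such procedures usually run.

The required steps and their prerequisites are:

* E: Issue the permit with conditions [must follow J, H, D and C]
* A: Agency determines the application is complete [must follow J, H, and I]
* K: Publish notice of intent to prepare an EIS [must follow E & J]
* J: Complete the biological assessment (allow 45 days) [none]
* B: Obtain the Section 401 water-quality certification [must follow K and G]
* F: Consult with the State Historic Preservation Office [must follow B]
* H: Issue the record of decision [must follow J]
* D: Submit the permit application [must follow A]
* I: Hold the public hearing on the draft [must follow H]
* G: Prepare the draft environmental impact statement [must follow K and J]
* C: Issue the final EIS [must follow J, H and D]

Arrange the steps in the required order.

J → H → I → A → D → C → E → K → G → B → F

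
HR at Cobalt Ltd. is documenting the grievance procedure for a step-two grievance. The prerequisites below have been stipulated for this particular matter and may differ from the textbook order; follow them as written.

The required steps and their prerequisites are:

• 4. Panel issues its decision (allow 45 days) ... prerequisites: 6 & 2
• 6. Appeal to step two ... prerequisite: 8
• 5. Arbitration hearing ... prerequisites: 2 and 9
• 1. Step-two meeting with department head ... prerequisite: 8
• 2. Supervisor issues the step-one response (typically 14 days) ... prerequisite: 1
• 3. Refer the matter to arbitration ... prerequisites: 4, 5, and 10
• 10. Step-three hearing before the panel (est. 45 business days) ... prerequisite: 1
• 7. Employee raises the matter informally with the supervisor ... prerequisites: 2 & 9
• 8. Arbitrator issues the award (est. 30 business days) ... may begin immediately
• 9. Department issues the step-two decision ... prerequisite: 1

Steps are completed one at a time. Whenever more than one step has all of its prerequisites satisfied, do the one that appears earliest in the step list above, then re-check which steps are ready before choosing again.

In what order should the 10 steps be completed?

8 → 6 → 1 → 2 → 4 → 10 → 9 → 5 → 3 → 7

8 has no prerequisites → 8 first.
Ready: 6 and 1. 6 is listed earlier → 6.
That leaves 1 as the only ready step → 1.
Ready: 2, 10 and 9. 2 is listed earlier → 2.
4 now also ready, so the ready set is {4, 10, 9}; 4 is listed earlier → 4.
Now 10 and 9 have their prerequisites met. 10 is listed earlier, so 10 next.
9 needed 1, now all done → 9.
Now 5 and 7 have their prerequisites met. 5 is listed earlier, so 5 next.
3 now also ready, so the ready set is {3, 7}; 3 is listed earlier → 3.
Next only 7 has its prerequisites met → 7.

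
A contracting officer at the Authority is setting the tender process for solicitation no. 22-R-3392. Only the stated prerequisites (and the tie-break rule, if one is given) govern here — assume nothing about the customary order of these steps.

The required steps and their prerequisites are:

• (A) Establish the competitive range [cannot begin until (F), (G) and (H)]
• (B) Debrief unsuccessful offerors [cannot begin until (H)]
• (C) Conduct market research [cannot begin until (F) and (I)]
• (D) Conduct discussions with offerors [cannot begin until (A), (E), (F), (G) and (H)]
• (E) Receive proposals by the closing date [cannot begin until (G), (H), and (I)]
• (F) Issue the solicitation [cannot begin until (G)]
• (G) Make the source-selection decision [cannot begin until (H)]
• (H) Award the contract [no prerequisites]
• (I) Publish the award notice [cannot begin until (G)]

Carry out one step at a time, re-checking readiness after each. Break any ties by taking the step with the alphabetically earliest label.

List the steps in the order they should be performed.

(H), (B), (G), (F), (A), (I), (C), (E), (D)

Only (H) has no prerequisites, so it is first.
(B) and (G) are both available; (B) has the earlier label → (B).
(G) needed (H), now all done → (G).
Ready: (F) and (I). (F) has the earlier label → (F).
(A) now also ready, so the ready set is {(A), (I)}; (A) has the earlier label → (A).
That leaves (I) as the only ready step → (I).
Ready: (C) and (E). (C) has the earlier label → (C).
(E) needed (G), (H) and (I), now all done → (E).
(D) needed (A), (E), (F), (G) and (H), now all done → (D).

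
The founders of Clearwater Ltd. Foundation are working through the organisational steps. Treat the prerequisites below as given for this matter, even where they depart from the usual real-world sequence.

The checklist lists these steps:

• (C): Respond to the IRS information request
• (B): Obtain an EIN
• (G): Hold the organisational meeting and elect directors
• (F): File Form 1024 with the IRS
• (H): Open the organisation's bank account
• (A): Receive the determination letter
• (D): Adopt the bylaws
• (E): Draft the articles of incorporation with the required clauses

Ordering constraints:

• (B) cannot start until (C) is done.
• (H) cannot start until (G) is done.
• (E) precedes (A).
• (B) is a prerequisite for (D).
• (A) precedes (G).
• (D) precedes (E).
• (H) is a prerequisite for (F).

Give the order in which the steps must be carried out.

(C) → (B) → (D) → (E) → (A) → (G) → (H) → (F)

(C) has no prerequisites → (C) first.
(B) needed (C), now all done → (B).
(D) needed (B), now all done → (D).
Next only (E) has its prerequisites met → (E).
(A) is the only step now ready → (A).
(G) needed (A), now all done → (G).
Next only (H) has its prerequisites met → (H).
(F) needed (H), now all done → (F).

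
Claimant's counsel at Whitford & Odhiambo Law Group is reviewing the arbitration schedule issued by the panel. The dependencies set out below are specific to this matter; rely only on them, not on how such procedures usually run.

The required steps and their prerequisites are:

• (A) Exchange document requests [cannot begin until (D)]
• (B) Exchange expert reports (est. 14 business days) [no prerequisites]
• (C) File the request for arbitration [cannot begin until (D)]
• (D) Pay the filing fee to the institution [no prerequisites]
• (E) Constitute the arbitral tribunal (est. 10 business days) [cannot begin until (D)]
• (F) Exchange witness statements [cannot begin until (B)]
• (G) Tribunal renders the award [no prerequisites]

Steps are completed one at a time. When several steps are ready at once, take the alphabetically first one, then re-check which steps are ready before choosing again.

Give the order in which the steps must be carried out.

(B), (D), (A), (C), (E), (F), (G)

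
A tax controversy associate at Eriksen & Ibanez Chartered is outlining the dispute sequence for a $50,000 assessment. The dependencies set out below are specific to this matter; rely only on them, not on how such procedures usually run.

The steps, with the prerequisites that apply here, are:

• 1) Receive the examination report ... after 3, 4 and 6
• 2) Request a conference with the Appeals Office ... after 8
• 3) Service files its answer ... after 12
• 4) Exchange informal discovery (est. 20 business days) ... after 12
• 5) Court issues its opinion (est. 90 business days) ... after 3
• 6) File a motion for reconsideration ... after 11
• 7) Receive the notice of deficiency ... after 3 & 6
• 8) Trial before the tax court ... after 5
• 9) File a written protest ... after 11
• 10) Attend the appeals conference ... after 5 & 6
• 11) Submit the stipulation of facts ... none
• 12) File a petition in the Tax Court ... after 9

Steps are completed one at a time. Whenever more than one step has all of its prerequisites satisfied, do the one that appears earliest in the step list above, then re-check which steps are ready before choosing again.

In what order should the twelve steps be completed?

11 has no prerequisites → 11 first.
Ready: 6 and 9. 6 is listed earlier → 6.
Next only 9 has its prerequisites met → 9.
Next only 12 has its prerequisites met → 12.
Ready: 3 and 4. 3 is listed earlier → 3.
5 and 7 now also ready, so the ready set is {4, 5, 7}; 4 is listed earlier → 4.
Now 1, 5 and 7 have their prerequisites met. 1 is listed earlier, so 1 next.
5 and 7 are both available; 5 is listed earlier → 5.
Now 7, 8 and 10 have their prerequisites met. 7 is listed earlier, so 7 next.
8 and 10 are both available; 8 is listed earlier → 8.
Now 2 and 10 have their prerequisites met. 2 is listed earlier, so 2 next.
10 is the only step now ready → 10.

11 → 6 → 9 → 12 → 3 → 4 → 1 → 5 → 7 → 8 → 2 → 10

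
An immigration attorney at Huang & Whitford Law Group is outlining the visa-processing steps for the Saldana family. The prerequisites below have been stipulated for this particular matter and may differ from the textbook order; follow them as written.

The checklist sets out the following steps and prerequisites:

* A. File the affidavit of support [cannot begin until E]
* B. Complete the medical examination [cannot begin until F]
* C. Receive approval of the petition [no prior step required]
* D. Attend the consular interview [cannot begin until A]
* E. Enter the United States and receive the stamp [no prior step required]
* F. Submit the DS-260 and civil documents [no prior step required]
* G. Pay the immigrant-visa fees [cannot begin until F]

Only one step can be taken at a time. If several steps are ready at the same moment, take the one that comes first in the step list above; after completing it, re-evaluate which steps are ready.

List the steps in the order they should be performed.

Nothing is required for C, E and F. C is listed earlier → C first.
Ready: E and F. E is listed earlier → E.
Now A and F have their prerequisites met. A is listed earlier, so A next.
Now D and F have their prerequisites met. D is listed earlier, so D next.
F is the only step now ready → F.
Now B and G have their prerequisites met. B is listed earlier, so B next.
G is the only step now ready → G.

C E A D F B G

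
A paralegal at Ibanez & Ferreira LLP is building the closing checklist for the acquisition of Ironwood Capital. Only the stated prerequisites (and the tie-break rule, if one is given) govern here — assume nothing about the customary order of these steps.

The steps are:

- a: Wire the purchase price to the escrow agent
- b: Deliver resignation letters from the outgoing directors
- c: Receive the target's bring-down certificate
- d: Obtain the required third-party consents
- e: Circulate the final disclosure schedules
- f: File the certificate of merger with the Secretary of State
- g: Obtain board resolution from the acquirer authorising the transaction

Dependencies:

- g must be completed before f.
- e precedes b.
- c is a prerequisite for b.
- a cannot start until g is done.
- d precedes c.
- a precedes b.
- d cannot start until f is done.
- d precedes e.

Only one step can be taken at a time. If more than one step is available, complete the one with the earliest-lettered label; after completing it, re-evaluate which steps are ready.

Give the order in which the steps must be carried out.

g, a, f, d, c, e, b

g has no prerequisites → g first.
Ready: a and f. a has the earlier label → a.
f needed g, now all done → f.
That leaves d as the only ready step → d.
c and e are both available; c has the earlier label → c.
e is the only step now ready → e.
That leaves b as the only ready step → b.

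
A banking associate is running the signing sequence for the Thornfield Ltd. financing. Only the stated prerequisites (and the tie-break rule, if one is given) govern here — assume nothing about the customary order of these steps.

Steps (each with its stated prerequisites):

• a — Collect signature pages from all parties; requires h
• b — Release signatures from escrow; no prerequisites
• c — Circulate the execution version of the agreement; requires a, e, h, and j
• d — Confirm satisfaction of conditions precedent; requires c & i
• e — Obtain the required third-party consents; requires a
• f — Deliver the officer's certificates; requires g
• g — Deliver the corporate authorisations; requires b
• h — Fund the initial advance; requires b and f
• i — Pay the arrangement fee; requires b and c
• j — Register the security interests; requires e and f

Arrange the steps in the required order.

b is the only step with nothing outstanding, so it goes first.
g needed b, now all done → g.
That leaves f as the only ready step → f.
That leaves h as the only ready step → h.
That leaves a as the only ready step → a.
e needed a, now all done → e.
That leaves j as the only ready step → j.
c is the only step now ready → c.
That leaves i as the only ready step → i.
d needed c and i, now all done → d.

b g f h a e j c i d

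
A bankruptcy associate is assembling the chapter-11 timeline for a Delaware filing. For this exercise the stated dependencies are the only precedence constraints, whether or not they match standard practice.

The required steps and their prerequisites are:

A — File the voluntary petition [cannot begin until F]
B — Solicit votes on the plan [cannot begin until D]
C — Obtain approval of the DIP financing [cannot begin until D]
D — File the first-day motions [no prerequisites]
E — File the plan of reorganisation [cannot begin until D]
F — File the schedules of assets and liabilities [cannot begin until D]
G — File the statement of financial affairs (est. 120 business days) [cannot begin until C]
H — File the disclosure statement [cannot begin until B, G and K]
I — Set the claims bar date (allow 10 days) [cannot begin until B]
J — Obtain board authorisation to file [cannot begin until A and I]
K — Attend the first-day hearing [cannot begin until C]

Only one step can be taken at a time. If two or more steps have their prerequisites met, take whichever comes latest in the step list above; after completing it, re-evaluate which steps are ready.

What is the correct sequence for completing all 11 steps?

D, F, E, C, K, G, B, I, H, A, J

D is the only step with nothing outstanding, so it goes first.
F, E, C and B are all available; F is listed later → F.
A now also ready, so the ready set is {E, C, B, A}; E is listed later → E.
Ready: C, B and A. C is listed later → C.
Ready: K, G, B and A. K is listed later → K.
Now G, B and A have their prerequisites met. G is listed later, so G next.
Now B and A have their prerequisites met. B is listed later, so B next.
I and H now also ready, so the ready set is {I, H, A}; I is listed later → I.
Ready: H and A. H is listed later → H.
A needed F, now all done → A.
That leaves J as the only ready step → J.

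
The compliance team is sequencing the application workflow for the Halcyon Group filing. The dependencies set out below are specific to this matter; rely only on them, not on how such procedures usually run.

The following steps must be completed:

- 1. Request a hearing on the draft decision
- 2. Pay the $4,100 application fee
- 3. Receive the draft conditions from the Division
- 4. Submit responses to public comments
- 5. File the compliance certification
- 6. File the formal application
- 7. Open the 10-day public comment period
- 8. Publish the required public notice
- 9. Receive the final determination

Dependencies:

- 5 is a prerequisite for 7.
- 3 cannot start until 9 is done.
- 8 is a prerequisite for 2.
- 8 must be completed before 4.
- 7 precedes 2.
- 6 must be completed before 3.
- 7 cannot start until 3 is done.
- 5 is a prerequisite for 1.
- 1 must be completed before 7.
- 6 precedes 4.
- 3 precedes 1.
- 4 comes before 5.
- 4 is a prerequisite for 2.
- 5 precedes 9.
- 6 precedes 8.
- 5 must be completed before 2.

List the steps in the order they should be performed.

6 has no prerequisites → 6 first.
8 needed 6, now all done → 8.
4 needed 6 and 8, now all done → 4.
That leaves 5 as the only ready step → 5.
That leaves 9 as the only ready step → 9.
That leaves 3 as the only ready step → 3.
1 needed 3 and 5, now all done → 1.
7 needed 1, 3 and 5, now all done → 7.
2 needed 4, 5, 7 and 8, now all done → 2.

6 8 4 5 9 3 1 7 2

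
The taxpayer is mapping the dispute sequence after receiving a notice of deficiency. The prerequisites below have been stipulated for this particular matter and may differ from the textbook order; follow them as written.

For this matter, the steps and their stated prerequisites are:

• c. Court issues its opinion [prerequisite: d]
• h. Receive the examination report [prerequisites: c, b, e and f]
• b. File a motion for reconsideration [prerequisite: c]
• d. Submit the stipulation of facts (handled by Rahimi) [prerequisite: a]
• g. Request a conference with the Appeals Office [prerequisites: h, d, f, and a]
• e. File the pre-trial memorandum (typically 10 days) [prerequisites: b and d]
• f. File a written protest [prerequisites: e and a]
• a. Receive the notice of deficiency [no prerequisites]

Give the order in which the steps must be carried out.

a, d, c, b, e, f, h, g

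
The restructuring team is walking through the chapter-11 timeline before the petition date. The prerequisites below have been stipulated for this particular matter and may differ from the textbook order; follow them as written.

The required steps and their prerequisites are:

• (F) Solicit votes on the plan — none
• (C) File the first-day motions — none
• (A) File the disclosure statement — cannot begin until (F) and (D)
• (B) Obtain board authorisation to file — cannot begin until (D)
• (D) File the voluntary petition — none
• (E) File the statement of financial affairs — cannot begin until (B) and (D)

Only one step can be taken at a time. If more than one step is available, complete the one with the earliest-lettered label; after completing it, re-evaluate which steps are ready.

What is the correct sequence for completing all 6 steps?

(C), (D) and (F) have no prerequisites; (C) has the earlier label, so (C) is first.
(D) and (F) are both available; (D) has the earlier label → (D).
(B) and (F) are both available; (B) has the earlier label → (B).
(E) now also ready, so the ready set is {(E), (F)}; (E) has the earlier label → (E).
Next only (F) has its prerequisites met → (F).
(A) needed (D) and (F), now all done → (A).

(C), (D), (B), (E), (F), (A)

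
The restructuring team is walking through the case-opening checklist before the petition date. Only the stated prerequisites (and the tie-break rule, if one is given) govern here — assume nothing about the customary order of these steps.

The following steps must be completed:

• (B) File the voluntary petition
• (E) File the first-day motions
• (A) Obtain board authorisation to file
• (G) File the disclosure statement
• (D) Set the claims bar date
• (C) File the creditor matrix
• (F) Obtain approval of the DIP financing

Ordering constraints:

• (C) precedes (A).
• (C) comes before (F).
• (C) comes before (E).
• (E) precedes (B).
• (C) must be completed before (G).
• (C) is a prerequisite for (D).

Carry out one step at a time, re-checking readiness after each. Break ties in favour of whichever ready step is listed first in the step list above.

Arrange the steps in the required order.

(C), (E), (B), (A), (G), (D), (F)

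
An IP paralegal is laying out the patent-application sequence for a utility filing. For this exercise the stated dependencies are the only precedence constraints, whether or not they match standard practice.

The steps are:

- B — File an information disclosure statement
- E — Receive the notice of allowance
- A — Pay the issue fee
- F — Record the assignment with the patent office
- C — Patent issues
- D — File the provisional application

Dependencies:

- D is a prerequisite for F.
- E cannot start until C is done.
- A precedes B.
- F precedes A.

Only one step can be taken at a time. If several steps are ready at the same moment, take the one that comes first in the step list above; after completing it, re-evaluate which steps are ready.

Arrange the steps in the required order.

C and D have no prerequisites; C is listed earlier, so C is first.
E and D are both available; E is listed earlier → E.
D is the only step now ready → D.
F is the only step now ready → F.
A needed F, now all done → A.
B needed A, now all done → B.

C → E → D → F → A → B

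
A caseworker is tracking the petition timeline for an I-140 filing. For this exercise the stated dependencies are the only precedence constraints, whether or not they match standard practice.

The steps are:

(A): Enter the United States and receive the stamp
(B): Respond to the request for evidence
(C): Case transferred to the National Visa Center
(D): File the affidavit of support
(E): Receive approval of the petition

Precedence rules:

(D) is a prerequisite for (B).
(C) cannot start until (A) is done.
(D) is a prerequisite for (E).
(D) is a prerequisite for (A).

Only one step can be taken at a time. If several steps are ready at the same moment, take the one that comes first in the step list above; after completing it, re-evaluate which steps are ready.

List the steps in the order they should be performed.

(D) (A) (B) (C) (E)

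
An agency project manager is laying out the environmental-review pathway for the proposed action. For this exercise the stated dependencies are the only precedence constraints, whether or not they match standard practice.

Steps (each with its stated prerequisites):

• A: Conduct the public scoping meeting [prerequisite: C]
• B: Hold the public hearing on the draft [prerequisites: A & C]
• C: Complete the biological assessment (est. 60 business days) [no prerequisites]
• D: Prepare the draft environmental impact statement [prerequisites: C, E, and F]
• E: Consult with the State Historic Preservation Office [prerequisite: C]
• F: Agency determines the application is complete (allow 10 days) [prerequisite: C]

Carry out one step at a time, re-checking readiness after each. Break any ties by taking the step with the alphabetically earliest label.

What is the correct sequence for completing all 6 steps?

C, A, B, E, F, D

C has no prerequisites → C first.
A, E and F are all available; A has the earlier label → A.
B now also ready, so the ready set is {B, E, F}; B has the earlier label → B.
E and F are both available; E has the earlier label → E.
F needed C, now all done → F.
Next only D has its prerequisites met → D.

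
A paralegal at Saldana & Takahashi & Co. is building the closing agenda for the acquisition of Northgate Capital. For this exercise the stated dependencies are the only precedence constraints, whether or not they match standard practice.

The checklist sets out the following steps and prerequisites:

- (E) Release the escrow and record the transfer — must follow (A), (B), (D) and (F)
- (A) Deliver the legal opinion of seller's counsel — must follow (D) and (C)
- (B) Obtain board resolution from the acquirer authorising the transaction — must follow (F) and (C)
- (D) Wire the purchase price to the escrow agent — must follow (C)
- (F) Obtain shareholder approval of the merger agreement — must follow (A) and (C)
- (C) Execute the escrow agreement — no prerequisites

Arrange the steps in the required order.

(C), (D), (A), (F), (B), (E)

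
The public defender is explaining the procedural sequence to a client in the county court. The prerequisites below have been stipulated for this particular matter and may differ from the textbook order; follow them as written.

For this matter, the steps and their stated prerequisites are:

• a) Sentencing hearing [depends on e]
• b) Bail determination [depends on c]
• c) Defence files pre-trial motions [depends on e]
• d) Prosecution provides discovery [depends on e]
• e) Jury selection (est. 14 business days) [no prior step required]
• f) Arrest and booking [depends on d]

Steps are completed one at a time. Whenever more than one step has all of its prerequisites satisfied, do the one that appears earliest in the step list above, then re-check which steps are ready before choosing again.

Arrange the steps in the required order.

e, a, c, b, d, f

Only e has no prerequisites, so it is first.
Ready: a, c and d. a is listed earlier → a.
Ready: c and d. c is listed earlier → c.
b and d are both available; b is listed earlier → b.
Next only d has its prerequisites met → d.
f needed d, now all done → f.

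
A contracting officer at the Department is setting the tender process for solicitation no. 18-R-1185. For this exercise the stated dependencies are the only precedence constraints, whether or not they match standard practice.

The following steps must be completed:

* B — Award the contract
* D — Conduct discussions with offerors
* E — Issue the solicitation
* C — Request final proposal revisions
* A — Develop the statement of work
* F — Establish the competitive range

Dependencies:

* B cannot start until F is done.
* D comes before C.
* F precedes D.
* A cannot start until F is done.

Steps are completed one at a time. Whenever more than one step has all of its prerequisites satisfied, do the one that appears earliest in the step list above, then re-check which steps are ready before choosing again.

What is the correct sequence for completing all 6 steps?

Nothing is required for E and F. E is listed earlier → E first.
That leaves F as the only ready step → F.
B, D and A are all available; B is listed earlier → B.
Now D and A have their prerequisites met. D is listed earlier, so D next.
Ready: C and A. C is listed earlier → C.
A needed F, now all done → A.

E F B D C A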